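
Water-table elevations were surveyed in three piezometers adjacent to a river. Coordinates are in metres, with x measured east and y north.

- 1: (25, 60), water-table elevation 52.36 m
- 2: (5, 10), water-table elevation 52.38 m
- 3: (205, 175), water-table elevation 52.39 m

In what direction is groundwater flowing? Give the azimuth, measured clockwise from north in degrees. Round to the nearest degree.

Three-point gradient (reference 1): Δ to 2 = (-20, -50, +0.02), Δ to 3 = (180, 115, +0.03).
∂h/∂x = +0.0005672, ∂h/∂y = -0.0006269 (det = 6700).
Flow direction (−∇h) has components (-0.0005672 E, +0.0006269 N).
Azimuth = atan2(E, N) = atan2(-0.0005672, +0.0006269) = 317.9° ≈ 318°.

318°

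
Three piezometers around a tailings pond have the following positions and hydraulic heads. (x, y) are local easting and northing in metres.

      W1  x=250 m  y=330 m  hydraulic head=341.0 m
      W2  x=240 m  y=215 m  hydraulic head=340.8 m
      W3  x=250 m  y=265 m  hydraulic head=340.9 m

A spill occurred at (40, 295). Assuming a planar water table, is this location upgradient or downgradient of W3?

Differences from W1: to W2 (Δx, Δy, Δh) = (-10, -115, -0.2); to W3 = (0, -65, -0.1).
Solve a·Δx + b·Δy = Δh: det = (-10)·(-65) − 0·(-115) = 650.
∂h/∂x = [(-0.2)·(-65) − (-0.1)·(-115)] / 650 = +0.002308
∂h/∂y = [(-10)·(-0.1) − 0·(-0.2)] / 650 = +0.001538
Head at (40, 295) = 341.0 + (+0.002308)·(-210) + (+0.001538)·(-35) = 340.46 m.
That is lower than the 340.9 m at W3, so the point is downgradient.

downgradient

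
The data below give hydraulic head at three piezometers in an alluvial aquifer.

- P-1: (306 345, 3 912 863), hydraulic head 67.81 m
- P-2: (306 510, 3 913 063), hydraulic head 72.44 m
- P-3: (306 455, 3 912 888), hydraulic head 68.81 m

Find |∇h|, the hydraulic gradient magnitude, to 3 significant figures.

0.0198

Differences from P-1: to P-2 (Δx, Δy, Δh) = (165, 200, +4.63); to P-3 = (110, 25, +1.00).
Solve a·Δx + b·Δy = Δh: det = 165·25 − 110·200 = -17875.
∂h/∂x = [(+4.63)·25 − (+1.00)·200] / -17875 = +0.004713
∂h/∂y = [165·(+1.00) − 110·(+4.63)] / -17875 = +0.01926
|∇h| = √(0.004713² + 0.01926²) = 0.01983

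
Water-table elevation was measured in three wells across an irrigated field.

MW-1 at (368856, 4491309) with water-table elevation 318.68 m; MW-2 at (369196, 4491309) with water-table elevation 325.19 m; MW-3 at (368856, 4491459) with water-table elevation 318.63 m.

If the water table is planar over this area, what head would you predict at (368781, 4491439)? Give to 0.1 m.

317.2 m

∂h/∂x = (325.19 − 318.68) / (369196 − 368856) = +0.01915
∂h/∂y = (318.63 − 318.68) / (4491459 − 4491309) = -0.0003333
h(368781, 4491439) = 318.68 + (+0.01915)·(-75) + (-0.0003333)·(130) = 318.68 -1.436 -0.043 = 317.201 m.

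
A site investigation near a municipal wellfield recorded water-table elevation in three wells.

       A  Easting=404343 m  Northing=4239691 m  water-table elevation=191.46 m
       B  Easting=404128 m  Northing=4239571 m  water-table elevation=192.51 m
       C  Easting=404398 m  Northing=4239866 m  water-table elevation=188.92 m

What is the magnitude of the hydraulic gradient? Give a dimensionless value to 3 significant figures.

With h = a·x + b·y + c and A as origin, the differences give:
  (-215)·a + (-120)·b = +1.05
  55·a + 175·b = -2.54
Eliminate b (×175 and ×(-120), subtract): -31025·a = -121.050 → a = ∂h/∂x = +0.003902
Back-substitute: b = ∂h/∂y = -0.01574.
|∇h| = √(0.003902² + -0.01574²) = 0.01622

0.0162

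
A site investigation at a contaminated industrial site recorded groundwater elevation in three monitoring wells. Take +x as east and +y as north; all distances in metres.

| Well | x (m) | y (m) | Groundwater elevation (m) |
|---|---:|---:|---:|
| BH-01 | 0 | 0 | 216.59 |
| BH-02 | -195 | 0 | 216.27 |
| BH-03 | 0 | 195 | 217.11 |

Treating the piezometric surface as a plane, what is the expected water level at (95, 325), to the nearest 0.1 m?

∂h/∂x = (216.27 − 216.59) / (-195 − 0) = +0.001641
∂h/∂y = (217.11 − 216.59) / (195 − 0) = +0.002667
h(95, 325) = 216.59 + (+0.001641)·(95) + (+0.002667)·(325) = 216.59 +0.156 +0.867 = 217.613 m.

217.6 m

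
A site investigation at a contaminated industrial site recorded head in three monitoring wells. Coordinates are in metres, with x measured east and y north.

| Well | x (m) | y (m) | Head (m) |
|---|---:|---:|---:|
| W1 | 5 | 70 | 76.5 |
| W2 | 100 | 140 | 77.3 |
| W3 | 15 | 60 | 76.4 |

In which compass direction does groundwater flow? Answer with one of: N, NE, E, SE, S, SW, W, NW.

Differences from W1: to W2 (Δx, Δy, Δh) = (95, 70, +0.8); to W3 = (10, -10, -0.1).
Solve a·Δx + b·Δy = Δh: det = 95·(-10) − 10·70 = -1650.
∂h/∂x = [(+0.8)·(-10) − (-0.1)·70] / -1650 = +0.0006061
∂h/∂y = [95·(-0.1) − 10·(+0.8)] / -1650 = +0.01061
Flow = −∇h = (-0.0006061 east, -0.01061 north), which points south.

S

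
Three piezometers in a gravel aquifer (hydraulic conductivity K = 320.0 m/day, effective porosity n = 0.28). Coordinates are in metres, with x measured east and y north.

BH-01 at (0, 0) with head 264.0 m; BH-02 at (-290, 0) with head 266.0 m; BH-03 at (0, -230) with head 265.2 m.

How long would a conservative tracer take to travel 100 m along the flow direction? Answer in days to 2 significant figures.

10 days

∂h/∂x = (266.0 − 264.0) / (-290 − 0) = -0.006897
∂h/∂y = (265.2 − 264.0) / (-230 − 0) = -0.005217
|∇h| = √(-0.006897² + -0.005217²) = 0.008648
Seepage velocity v = K·i/n = 320.0 × 0.008648 / 0.28 = 9.883 m/day.
t = 100 / 9.883 = 10.12 days.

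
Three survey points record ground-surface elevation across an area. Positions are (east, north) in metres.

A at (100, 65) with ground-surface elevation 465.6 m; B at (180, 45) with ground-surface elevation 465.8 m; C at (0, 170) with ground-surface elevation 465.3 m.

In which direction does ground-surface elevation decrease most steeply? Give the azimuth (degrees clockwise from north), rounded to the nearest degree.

Taking A as reference: B−A = (80, -20, +0.2); C−A = (-100, 105, -0.3).
Determinant of the coordinate differences = 80·105 − (-100)·(-20) = 6400.
∂z/∂x = [(+0.2)·105 − (-0.3)·(-20)] / 6400 = +0.002344
∂z/∂y = [80·(-0.3) − (-100)·(+0.2)] / 6400 = -0.0006250
Steepest decrease is along −∇f: components (-0.002344 E, +0.0006250 N).
Azimuth = atan2(-0.002344, +0.0006250) = 284.9° ≈ 285°.

285°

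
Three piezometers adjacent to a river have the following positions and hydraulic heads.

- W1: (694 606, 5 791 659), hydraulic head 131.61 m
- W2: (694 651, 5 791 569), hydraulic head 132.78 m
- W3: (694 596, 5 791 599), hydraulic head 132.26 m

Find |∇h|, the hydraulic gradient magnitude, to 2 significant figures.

0.012

Differences from W1: to W2 (Δx, Δy, Δh) = (45, -90, +1.17); to W3 = (-10, -60, +0.65).
Solve a·Δx + b·Δy = Δh: det = 45·(-60) − (-10)·(-90) = -3600.
∂h/∂x = [(+1.17)·(-60) − (+0.65)·(-90)] / -3600 = +0.003250
∂h/∂y = [45·(+0.65) − (-10)·(+1.17)] / -3600 = -0.01137
|∇h| = √(0.003250² + -0.01137²) = 0.01183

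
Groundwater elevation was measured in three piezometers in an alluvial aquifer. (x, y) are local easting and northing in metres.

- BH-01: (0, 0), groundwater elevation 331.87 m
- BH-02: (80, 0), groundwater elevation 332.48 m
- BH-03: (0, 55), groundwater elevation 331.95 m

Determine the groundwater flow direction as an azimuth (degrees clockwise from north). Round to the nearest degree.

∂h/∂x = (332.48 − 331.87) / (80 − 0) = +0.007625
∂h/∂y = (331.95 − 331.87) / (55 − 0) = +0.001455
Flow direction (−∇h) has components (-0.007625 E, -0.001455 N).
Azimuth = atan2(E, N) = atan2(-0.007625, -0.001455) = 259.2° ≈ 259°.

259°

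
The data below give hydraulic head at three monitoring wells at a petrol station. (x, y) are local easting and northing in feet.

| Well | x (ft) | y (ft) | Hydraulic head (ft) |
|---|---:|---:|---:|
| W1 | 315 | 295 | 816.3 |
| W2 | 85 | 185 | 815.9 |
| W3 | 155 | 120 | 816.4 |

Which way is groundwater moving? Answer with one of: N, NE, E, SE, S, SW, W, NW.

Differences from W1: to W2 (Δx, Δy, Δh) = (-230, -110, -0.4); to W3 = (-160, -175, +0.1).
Solve a·Δx + b·Δy = Δh: det = (-230)·(-175) − (-160)·(-110) = 22650.
∂h/∂x = [(-0.4)·(-175) − (+0.1)·(-110)] / 22650 = +0.003576
∂h/∂y = [(-230)·(+0.1) − (-160)·(-0.4)] / 22650 = -0.003841
Flow = −∇h = (-0.003576 east, +0.003841 north), which points northwest.

NW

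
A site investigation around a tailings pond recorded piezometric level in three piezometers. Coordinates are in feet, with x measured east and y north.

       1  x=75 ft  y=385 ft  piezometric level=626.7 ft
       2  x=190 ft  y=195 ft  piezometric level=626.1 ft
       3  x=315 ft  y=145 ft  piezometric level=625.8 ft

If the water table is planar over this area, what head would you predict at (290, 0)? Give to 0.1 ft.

625.5 ft

Differences from 1: to 2 (Δx, Δy, Δh) = (115, -190, -0.6); to 3 = (240, -240, -0.9).
Determinant of the coordinate differences = 115·(-240) − 240·(-190) = 18000.
∂h/∂x = [(-0.6)·(-240) − (-0.9)·(-190)] / 18000 = -0.001500
∂h/∂y = [115·(-0.9) − 240·(-0.6)] / 18000 = +0.002250
h(290, 0) = 626.7 + (-0.001500)·(215) + (+0.002250)·(-385) = 626.7 -0.323 -0.866 = 625.511 ft.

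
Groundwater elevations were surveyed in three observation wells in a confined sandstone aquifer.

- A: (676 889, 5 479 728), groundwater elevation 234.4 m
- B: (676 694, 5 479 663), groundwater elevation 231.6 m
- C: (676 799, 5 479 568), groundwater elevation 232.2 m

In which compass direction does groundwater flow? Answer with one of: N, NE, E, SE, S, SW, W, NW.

Differences from A: to B (Δx, Δy, Δh) = (-195, -65, -2.8); to C = (-90, -160, -2.2).
Solve a·Δx + b·Δy = Δh: det = (-195)·(-160) − (-90)·(-65) = 25350.
∂h/∂x = [(-2.8)·(-160) − (-2.2)·(-65)] / 25350 = +0.01203
∂h/∂y = [(-195)·(-2.2) − (-90)·(-2.8)] / 25350 = +0.006982
Flow = −∇h = (-0.01203 east, -0.006982 north), which points southwest.

SW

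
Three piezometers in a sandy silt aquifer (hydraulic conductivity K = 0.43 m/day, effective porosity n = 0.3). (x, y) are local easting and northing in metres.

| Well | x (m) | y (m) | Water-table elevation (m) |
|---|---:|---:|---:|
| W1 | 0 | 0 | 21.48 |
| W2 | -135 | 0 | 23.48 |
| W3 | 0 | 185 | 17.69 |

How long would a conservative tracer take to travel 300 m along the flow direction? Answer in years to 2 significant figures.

23 years

∂h/∂x = (23.48 − 21.48) / (-135 − 0) = -0.01481
∂h/∂y = (17.69 − 21.48) / (185 − 0) = -0.02049
|∇h| = √(-0.01481² + -0.02049²) = 0.02528
Seepage velocity v = K·i/n = 0.43 × 0.02528 / 0.3 = 0.03623 m/day.
t = 300 / 0.03623 = 8280 days = 22.7 years.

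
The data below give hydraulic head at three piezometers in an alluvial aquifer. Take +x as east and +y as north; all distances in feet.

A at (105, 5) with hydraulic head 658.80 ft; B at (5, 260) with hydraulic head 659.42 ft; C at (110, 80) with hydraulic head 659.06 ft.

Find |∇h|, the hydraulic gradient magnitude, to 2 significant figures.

Differences from A: to B (Δx, Δy, Δh) = (-100, 255, +0.62); to C = (5, 75, +0.26).
Determinant of the coordinate differences = (-100)·75 − 5·255 = -8775.
∂h/∂x = [(+0.62)·75 − (+0.26)·255] / -8775 = +0.002256
∂h/∂y = [(-100)·(+0.26) − 5·(+0.62)] / -8775 = +0.003316
|∇h| = √(0.002256² + 0.003316²) = 0.004011

0.0040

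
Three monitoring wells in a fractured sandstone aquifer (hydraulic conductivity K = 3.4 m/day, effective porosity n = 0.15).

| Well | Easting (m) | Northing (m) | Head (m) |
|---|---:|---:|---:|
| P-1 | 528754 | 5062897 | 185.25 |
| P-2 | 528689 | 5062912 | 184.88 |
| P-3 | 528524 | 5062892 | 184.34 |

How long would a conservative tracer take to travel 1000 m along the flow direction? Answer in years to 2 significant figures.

Taking P-1 as reference: P-2−P-1 = (-65, 15, -0.37); P-3−P-1 = (-230, -5, -0.91).
Solve a·Δx + b·Δy = Δh: det = (-65)·(-5) − (-230)·15 = 3775.
∂h/∂x = [(-0.37)·(-5) − (-0.91)·15] / 3775 = +0.004106
∂h/∂y = [(-65)·(-0.91) − (-230)·(-0.37)] / 3775 = -0.006874
|∇h| = √(0.004106² + -0.006874²) = 0.008007
Seepage velocity v = K·i/n = 3.4 × 0.008007 / 0.15 = 0.1815 m/day.
t = 1000 / 0.1815 = 5510 days = 15.1 years.

15 years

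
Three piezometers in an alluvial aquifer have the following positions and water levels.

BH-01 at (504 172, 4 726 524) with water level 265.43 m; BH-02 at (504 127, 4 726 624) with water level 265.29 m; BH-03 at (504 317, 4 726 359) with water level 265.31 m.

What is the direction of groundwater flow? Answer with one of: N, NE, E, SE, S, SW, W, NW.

NE

Taking BH-01 as reference: BH-02−BH-01 = (-45, 100, -0.14); BH-03−BH-01 = (145, -165, -0.12).
Determinant of the coordinate differences = (-45)·(-165) − 145·100 = -7075.
∂h/∂x = [(-0.14)·(-165) − (-0.12)·100] / -7075 = -0.004961
∂h/∂y = [(-45)·(-0.12) − 145·(-0.14)] / -7075 = -0.003633
Flow = −∇h = (+0.004961 east, +0.003633 north), which points northeast.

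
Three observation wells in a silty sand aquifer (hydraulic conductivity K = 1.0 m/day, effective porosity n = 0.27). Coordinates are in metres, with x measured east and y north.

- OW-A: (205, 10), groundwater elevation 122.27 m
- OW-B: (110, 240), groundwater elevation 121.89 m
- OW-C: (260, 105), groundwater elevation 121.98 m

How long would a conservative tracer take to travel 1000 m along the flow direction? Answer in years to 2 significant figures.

Differences from OW-A: to OW-B (Δx, Δy, Δh) = (-95, 230, -0.38); to OW-C = (55, 95, -0.29).
Determinant of the coordinate differences = (-95)·95 − 55·230 = -21675.
∂h/∂x = [(-0.38)·95 − (-0.29)·230] / -21675 = -0.001412
∂h/∂y = [(-95)·(-0.29) − 55·(-0.38)] / -21675 = -0.002235
|∇h| = √(-0.001412² + -0.002235²) = 0.002644
Seepage velocity v = K·i/n = 1.0 × 0.002644 / 0.27 = 0.009793 m/day.
t = 1000 / 0.009793 = 1.021e+05 days = 280 years.

280 years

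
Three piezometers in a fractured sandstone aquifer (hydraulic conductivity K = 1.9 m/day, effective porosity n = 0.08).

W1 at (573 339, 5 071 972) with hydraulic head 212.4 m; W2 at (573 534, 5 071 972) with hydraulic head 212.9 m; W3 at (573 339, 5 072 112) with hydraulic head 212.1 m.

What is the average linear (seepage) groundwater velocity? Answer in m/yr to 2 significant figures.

∂h/∂x = (212.9 − 212.4) / (573534 − 573339) = +0.002564
∂h/∂y = (212.1 − 212.4) / (5072112 − 5071972) = -0.002143
|∇h| = √(0.002564² + -0.002143²) = 0.003342
Seepage velocity v = K·i/n = 1.9 × 0.003342 / 0.08 = 0.07937 m/day = 28.99 m/yr.

29 m/yr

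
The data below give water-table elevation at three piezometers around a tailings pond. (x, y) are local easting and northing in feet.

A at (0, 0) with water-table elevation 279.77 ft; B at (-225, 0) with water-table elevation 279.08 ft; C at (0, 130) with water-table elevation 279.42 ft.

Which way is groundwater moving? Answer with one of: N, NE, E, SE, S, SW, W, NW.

NW

∂h/∂x = (279.08 − 279.77) / (-225 − 0) = +0.003067
∂h/∂y = (279.42 − 279.77) / (130 − 0) = -0.002692
Flow = −∇h = (-0.003067 east, +0.002692 north), which points northwest.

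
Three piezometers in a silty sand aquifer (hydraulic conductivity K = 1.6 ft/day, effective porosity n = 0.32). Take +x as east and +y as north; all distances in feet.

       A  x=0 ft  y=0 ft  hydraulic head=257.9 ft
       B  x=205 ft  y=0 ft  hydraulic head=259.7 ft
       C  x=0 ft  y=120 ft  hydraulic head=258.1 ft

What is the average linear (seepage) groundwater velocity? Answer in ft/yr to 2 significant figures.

16 ft/yr

∂h/∂x = (259.7 − 257.9) / (205 − 0) = +0.008780
∂h/∂y = (258.1 − 257.9) / (120 − 0) = +0.001667
|∇h| = √(0.008780² + 0.001667²) = 0.008937
Seepage velocity v = K·i/n = 1.6 × 0.008937 / 0.32 = 0.04469 ft/day = 16.32 ft/yr.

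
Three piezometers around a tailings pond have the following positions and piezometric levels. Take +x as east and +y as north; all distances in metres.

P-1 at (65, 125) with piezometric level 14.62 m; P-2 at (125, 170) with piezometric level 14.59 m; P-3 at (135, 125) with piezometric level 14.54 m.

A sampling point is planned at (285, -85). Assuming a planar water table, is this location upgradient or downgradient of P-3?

With h = a·x + b·y + c and P-1 as origin, the differences give:
  60·a + 45·b = -0.03
  70·a + 0·b = -0.08
Eliminate b (×0 and ×45, subtract): -3150·a = 3.600 → a = ∂h/∂x = -0.001143
Back-substitute: b = ∂h/∂y = +0.0008571.
Head at (285, -85) = 14.62 + (-0.001143)·(220) + (+0.0008571)·(-210) = 14.19 m.
That is lower than the 14.54 m at P-3, so the point is downgradient.

downgradient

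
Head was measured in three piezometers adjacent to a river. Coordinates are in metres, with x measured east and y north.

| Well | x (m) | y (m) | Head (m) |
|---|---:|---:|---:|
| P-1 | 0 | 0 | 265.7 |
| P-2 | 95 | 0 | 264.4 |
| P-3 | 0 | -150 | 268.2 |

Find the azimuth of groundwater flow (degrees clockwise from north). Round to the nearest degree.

∂h/∂x = (264.4 − 265.7) / (95 − 0) = -0.01368
∂h/∂y = (268.2 − 265.7) / (-150 − 0) = -0.01667
Flow direction (−∇h) has components (+0.01368 E, +0.01667 N).
Azimuth = atan2(E, N) = atan2(+0.01368, +0.01667) = 39.4° ≈ 039°.

039°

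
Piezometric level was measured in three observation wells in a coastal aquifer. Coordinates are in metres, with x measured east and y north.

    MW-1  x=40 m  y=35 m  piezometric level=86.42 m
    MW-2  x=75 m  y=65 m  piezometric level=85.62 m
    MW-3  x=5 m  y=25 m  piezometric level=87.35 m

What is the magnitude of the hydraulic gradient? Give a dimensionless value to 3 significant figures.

Differences from MW-1: to MW-2 (Δx, Δy, Δh) = (35, 30, -0.80); to MW-3 = (-35, -10, +0.93).
Determinant of the coordinate differences = 35·(-10) − (-35)·30 = 700.
∂h/∂x = [(-0.80)·(-10) − (+0.93)·30] / 700 = -0.02843
∂h/∂y = [35·(+0.93) − (-35)·(-0.80)] / 700 = +0.006500
|∇h| = √(-0.02843² + 0.006500²) = 0.02916

0.0292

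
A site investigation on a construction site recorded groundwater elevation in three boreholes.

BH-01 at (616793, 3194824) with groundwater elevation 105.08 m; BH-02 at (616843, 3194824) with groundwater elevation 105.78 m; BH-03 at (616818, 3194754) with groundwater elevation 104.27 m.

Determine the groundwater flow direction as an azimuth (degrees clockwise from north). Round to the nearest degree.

With h = a·x + b·y + c and BH-01 as origin, the differences give:
  50·a + 0·b = +0.70
  25·a + (-70)·b = -0.81
Eliminate b (×(-70) and ×0, subtract): -3500·a = -49.000 → a = ∂h/∂x = +0.01400
Back-substitute: b = ∂h/∂y = +0.01657.
Flow direction (−∇h) has components (-0.01400 E, -0.01657 N).
Azimuth = atan2(E, N) = atan2(-0.01400, -0.01657) = 220.2° ≈ 220°.

220°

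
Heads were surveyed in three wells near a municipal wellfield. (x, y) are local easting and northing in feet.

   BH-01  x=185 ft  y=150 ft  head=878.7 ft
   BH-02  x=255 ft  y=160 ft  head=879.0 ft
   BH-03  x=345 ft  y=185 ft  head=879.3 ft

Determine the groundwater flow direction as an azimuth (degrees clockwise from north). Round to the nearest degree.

With h = a·x + b·y + c and BH-01 as origin, the differences give:
  70·a + 10·b = +0.3
  160·a + 35·b = +0.6
Eliminate b (×35 and ×10, subtract): 850·a = 4.50 → a = ∂h/∂x = +0.005294
Back-substitute: b = ∂h/∂y = -0.007059.
Flow direction (−∇h) has components (-0.005294 E, +0.007059 N).
Azimuth = atan2(E, N) = atan2(-0.005294, +0.007059) = 323.1° ≈ 323°.

323°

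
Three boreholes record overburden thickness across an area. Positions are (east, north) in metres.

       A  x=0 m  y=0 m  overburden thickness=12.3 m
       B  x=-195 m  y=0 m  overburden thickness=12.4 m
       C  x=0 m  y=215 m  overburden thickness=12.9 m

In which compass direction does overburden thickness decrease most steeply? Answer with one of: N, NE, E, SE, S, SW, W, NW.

S

∂d/∂x = (12.4 − 12.3) / (-195 − 0) = -0.0005128
∂d/∂y = (12.9 − 12.3) / (215 − 0) = +0.002791
Steepest decrease is along −∇f = (+0.0005128 E, -0.002791 N) → south.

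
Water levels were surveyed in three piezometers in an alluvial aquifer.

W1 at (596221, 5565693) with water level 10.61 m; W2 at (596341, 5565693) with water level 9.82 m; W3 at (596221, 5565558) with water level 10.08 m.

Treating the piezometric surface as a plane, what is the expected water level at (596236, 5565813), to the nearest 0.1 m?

11.0 m

∂h/∂x = (9.82 − 10.61) / (596341 − 596221) = -0.006583
∂h/∂y = (10.08 − 10.61) / (5565558 − 5565693) = +0.003926
h(596236, 5565813) = 10.61 + (-0.006583)·(15) + (+0.003926)·(120) = 10.61 -0.099 +0.471 = 10.982 m.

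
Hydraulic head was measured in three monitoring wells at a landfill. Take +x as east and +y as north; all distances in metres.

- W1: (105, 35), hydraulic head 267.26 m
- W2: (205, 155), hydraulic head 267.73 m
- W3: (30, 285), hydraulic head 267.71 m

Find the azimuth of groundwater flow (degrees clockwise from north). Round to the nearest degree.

With h = a·x + b·y + c and W1 as origin, the differences give:
  100·a + 120·b = +0.47
  (-75)·a + 250·b = +0.45
Eliminate b (×250 and ×120, subtract): 34000·a = 63.500 → a = ∂h/∂x = +0.001868
Back-substitute: b = ∂h/∂y = +0.002360.
Flow direction (−∇h) has components (-0.001868 E, -0.002360 N).
Azimuth = atan2(E, N) = atan2(-0.001868, -0.002360) = 218.4° ≈ 218°.

218°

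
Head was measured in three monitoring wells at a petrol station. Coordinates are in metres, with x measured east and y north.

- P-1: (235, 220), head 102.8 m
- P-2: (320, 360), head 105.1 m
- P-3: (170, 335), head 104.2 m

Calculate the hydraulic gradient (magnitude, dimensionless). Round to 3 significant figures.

Three-point gradient (reference P-1): Δ to P-2 = (85, 140, +2.3), Δ to P-3 = (-65, 115, +1.4).
∂h/∂x = +0.003629, ∂h/∂y = +0.01423 (det = 18875).
|∇h| = √(0.003629² + 0.01423²) = 0.01469

0.0147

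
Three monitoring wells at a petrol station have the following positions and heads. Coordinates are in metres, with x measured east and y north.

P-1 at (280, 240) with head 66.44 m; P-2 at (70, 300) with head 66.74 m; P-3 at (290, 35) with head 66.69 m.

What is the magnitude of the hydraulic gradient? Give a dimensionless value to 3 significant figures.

With h = a·x + b·y + c and P-1 as origin, the differences give:
  (-210)·a + 60·b = +0.30
  10·a + (-205)·b = +0.25
Eliminate b (×(-205) and ×60, subtract): 42450·a = -76.500 → a = ∂h/∂x = -0.001802
Back-substitute: b = ∂h/∂y = -0.001307.
|∇h| = √(-0.001802² + -0.001307²) = 0.002226

0.00223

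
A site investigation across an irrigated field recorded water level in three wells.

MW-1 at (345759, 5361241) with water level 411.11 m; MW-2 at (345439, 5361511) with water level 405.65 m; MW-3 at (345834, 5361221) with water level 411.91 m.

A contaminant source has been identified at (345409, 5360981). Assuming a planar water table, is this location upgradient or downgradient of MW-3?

downgradient

Taking MW-1 as reference: MW-2−MW-1 = (-320, 270, -5.46); MW-3−MW-1 = (75, -20, +0.80).
Solve a·Δx + b·Δy = Δh: det = (-320)·(-20) − 75·270 = -13850.
∂h/∂x = [(-5.46)·(-20) − (+0.80)·270] / -13850 = +0.007711
∂h/∂y = [(-320)·(+0.80) − 75·(-5.46)] / -13850 = -0.01108
Head at (345409, 5360981) = 411.11 + (+0.007711)·(-350) + (-0.01108)·(-260) = 411.29 m.
That is lower than the 411.91 m at MW-3, so the point is downgradient.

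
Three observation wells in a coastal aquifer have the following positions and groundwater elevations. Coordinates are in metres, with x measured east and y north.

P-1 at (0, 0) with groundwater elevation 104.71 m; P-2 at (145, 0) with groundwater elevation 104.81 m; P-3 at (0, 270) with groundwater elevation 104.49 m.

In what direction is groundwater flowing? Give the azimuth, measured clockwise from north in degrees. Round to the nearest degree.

320°

∂h/∂x = (104.81 − 104.71) / (145 − 0) = +0.0006897
∂h/∂y = (104.49 − 104.71) / (270 − 0) = -0.0008148
Flow direction (−∇h) has components (-0.0006897 E, +0.0008148 N).
Azimuth = atan2(E, N) = atan2(-0.0006897, +0.0008148) = 319.8° ≈ 320°.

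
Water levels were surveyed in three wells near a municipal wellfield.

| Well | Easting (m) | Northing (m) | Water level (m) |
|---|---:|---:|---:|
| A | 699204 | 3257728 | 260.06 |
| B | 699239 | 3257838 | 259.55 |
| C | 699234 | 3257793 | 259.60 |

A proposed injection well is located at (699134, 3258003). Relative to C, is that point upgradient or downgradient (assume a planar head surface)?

With h = a·x + b·y + c and A as origin, the differences give:
  35·a + 110·b = -0.51
  30·a + 65·b = -0.46
Eliminate b (×65 and ×110, subtract): -1025·a = 17.450 → a = ∂h/∂x = -0.01702
Back-substitute: b = ∂h/∂y = +0.0007805.
Head at (699134, 3258003) = 260.06 + (-0.01702)·(-70) + (+0.0007805)·(275) = 261.47 m.
That is higher than the 259.60 m at C, so the point is upgradient.

upgradient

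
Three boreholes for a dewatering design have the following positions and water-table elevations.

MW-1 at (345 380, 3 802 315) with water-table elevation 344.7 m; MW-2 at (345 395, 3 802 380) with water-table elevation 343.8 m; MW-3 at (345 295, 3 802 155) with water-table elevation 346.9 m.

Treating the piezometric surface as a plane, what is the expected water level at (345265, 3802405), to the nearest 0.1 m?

Three-point gradient (reference MW-1): Δ to MW-2 = (15, 65, -0.9), Δ to MW-3 = (-85, -160, +2.2).
∂h/∂x = +0.0003200, ∂h/∂y = -0.01392 (det = 3125).
h(345265, 3802405) = 344.7 + (+0.0003200)·(-115) + (-0.01392)·(90) = 344.7 -0.037 -1.253 = 343.410 m.

343.4 m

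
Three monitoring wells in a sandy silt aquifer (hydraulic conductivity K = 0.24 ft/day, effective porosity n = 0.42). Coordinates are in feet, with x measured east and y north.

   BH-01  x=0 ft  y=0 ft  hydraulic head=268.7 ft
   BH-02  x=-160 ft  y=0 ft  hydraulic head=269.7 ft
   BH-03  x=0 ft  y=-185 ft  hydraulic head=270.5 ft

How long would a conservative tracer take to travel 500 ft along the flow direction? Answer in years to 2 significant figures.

210 years

∂h/∂x = (269.7 − 268.7) / (-160 − 0) = -0.006250
∂h/∂y = (270.5 − 268.7) / (-185 − 0) = -0.009730
|∇h| = √(-0.006250² + -0.009730²) = 0.01156
Seepage velocity v = K·i/n = 0.24 × 0.01156 / 0.42 = 0.006606 ft/day.
t = 500 / 0.006606 = 7.569e+04 days = 207 years.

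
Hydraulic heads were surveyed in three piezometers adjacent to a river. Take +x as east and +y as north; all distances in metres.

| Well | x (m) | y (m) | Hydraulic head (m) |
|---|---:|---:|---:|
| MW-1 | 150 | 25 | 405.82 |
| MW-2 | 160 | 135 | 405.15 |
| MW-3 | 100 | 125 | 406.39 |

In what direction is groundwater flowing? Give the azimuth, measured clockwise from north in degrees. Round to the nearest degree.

Differences from MW-1: to MW-2 (Δx, Δy, Δh) = (10, 110, -0.67); to MW-3 = (-50, 100, +0.57).
Solve a·Δx + b·Δy = Δh: det = 10·100 − (-50)·110 = 6500.
∂h/∂x = [(-0.67)·100 − (+0.57)·110] / 6500 = -0.01995
∂h/∂y = [10·(+0.57) − (-50)·(-0.67)] / 6500 = -0.004277
Flow direction (−∇h) has components (+0.01995 E, +0.004277 N).
Azimuth = atan2(E, N) = atan2(+0.01995, +0.004277) = 77.9° ≈ 078°.

078°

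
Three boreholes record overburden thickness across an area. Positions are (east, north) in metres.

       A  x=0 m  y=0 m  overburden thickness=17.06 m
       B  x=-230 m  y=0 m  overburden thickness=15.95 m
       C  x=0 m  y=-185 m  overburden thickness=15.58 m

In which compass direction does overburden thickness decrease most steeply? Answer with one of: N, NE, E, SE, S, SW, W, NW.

SW

∂d/∂x = (15.95 − 17.06) / (-230 − 0) = +0.004826
∂d/∂y = (15.58 − 17.06) / (-185 − 0) = +0.008000
Steepest decrease is along −∇f = (-0.004826 E, -0.008000 N) → southwest.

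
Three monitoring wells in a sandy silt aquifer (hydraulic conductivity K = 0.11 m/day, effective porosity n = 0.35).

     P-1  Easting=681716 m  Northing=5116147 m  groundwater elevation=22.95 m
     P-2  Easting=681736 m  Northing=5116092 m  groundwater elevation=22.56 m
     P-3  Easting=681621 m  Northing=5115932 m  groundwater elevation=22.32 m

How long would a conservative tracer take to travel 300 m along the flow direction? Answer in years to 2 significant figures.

Taking P-1 as reference: P-2−P-1 = (20, -55, -0.39); P-3−P-1 = (-95, -215, -0.63).
Solve a·Δx + b·Δy = Δh: det = 20·(-215) − (-95)·(-55) = -9525.
∂h/∂x = [(-0.39)·(-215) − (-0.63)·(-55)] / -9525 = -0.005165
∂h/∂y = [20·(-0.63) − (-95)·(-0.39)] / -9525 = +0.005213
|∇h| = √(-0.005165² + 0.005213²) = 0.007338
Seepage velocity v = K·i/n = 0.11 × 0.007338 / 0.35 = 0.002306 m/day.
t = 300 / 0.002306 = 1.301e+05 days = 356 years.

360 years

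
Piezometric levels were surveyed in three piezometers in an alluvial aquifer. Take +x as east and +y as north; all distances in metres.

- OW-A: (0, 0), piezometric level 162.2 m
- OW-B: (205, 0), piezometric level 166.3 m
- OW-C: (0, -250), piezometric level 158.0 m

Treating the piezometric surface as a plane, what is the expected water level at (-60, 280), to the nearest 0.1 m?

∂h/∂x = (166.3 − 162.2) / (205 − 0) = +0.02000
∂h/∂y = (158.0 − 162.2) / (-250 − 0) = +0.01680
h(-60, 280) = 162.2 + (+0.02000)·(-60) + (+0.01680)·(280) = 162.2 -1.200 +4.704 = 165.704 m.

165.7 m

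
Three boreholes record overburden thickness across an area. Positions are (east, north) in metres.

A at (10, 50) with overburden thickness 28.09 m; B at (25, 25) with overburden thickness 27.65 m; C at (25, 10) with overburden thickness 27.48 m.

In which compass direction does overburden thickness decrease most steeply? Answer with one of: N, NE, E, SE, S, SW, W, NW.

Taking A as reference: B−A = (15, -25, -0.44); C−A = (15, -40, -0.61).
Solve a·Δx + b·Δy = Δd: det = 15·(-40) − 15·(-25) = -225.
∂d/∂x = [(-0.44)·(-40) − (-0.61)·(-25)] / -225 = -0.01044
∂d/∂y = [15·(-0.61) − 15·(-0.44)] / -225 = +0.01133
Steepest decrease is along −∇f = (+0.01044 E, -0.01133 N) → southeast.

SE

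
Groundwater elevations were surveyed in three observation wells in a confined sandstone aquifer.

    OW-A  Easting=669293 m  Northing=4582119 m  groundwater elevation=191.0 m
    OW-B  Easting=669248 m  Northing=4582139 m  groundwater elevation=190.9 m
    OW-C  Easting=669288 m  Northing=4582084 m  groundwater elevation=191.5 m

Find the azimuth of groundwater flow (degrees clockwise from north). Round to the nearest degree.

016°

Differences from OW-A: to OW-B (Δx, Δy, Δh) = (-45, 20, -0.1); to OW-C = (-5, -35, +0.5).
Determinant of the coordinate differences = (-45)·(-35) − (-5)·20 = 1675.
∂h/∂x = [(-0.1)·(-35) − (+0.5)·20] / 1675 = -0.003881
∂h/∂y = [(-45)·(+0.5) − (-5)·(-0.1)] / 1675 = -0.01373
Flow direction (−∇h) has components (+0.003881 E, +0.01373 N).
Azimuth = atan2(E, N) = atan2(+0.003881, +0.01373) = 15.8° ≈ 016°.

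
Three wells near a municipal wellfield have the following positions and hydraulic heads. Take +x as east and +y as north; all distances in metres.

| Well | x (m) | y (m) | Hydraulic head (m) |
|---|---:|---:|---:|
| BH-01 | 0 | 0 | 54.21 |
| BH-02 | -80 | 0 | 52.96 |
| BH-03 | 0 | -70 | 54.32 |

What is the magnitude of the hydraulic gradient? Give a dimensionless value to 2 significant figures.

∂h/∂x = (52.96 − 54.21) / (-80 − 0) = +0.01562
∂h/∂y = (54.32 − 54.21) / (-70 − 0) = -0.001571
|∇h| = √(0.01562² + -0.001571²) = 0.0157

0.016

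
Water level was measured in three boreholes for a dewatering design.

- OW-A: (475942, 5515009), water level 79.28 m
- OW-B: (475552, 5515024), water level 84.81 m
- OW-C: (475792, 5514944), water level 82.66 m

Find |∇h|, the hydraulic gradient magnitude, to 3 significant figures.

0.0231

Three-point gradient (reference OW-A): Δ to OW-B = (-390, 15, +5.53), Δ to OW-C = (-150, -65, +3.38).
∂h/∂x = -0.01486, ∂h/∂y = -0.01771 (det = 27600).
|∇h| = √(-0.01486² + -0.01771²) = 0.02312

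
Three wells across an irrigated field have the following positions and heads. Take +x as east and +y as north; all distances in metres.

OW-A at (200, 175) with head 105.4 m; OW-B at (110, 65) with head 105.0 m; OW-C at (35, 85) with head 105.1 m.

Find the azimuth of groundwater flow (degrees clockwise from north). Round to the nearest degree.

176°

With h = a·x + b·y + c and OW-A as origin, the differences give:
  (-90)·a + (-110)·b = -0.4
  (-165)·a + (-90)·b = -0.3
Eliminate b (×(-90) and ×(-110), subtract): -10050·a = 3.00 → a = ∂h/∂x = -0.0002985
Back-substitute: b = ∂h/∂y = +0.003881.
Flow direction (−∇h) has components (+0.0002985 E, -0.003881 N).
Azimuth = atan2(E, N) = atan2(+0.0002985, -0.003881) = 175.6° ≈ 176°.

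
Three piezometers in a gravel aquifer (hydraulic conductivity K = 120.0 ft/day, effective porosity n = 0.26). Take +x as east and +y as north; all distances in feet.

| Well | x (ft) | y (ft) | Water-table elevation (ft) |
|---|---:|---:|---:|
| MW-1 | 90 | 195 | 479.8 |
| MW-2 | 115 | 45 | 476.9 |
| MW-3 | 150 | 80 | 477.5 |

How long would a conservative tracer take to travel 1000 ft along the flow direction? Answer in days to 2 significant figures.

Three-point gradient (reference MW-1): Δ to MW-2 = (25, -150, -2.9), Δ to MW-3 = (60, -115, -2.3).
∂h/∂x = -0.001878, ∂h/∂y = +0.01902 (det = 6125).
|∇h| = √(-0.001878² + 0.01902²) = 0.01911
Seepage velocity v = K·i/n = 120.0 × 0.01911 / 0.26 = 8.82 ft/day.
t = 1000 / 8.82 = 113.4 days.

110 days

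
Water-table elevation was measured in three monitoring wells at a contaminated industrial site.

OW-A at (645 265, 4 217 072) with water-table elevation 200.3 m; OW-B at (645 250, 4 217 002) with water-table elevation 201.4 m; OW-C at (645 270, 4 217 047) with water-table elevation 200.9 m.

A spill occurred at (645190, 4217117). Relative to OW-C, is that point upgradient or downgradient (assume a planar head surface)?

downgradient

Taking OW-A as reference: OW-B−OW-A = (-15, -70, +1.1); OW-C−OW-A = (5, -25, +0.6).
Solve a·Δx + b·Δy = Δh: det = (-15)·(-25) − 5·(-70) = 725.
∂h/∂x = [(+1.1)·(-25) − (+0.6)·(-70)] / 725 = +0.02000
∂h/∂y = [(-15)·(+0.6) − 5·(+1.1)] / 725 = -0.02000
Head at (645190, 4217117) = 200.3 + (+0.02000)·(-75) + (-0.02000)·(45) = 197.90 m.
That is lower than the 200.9 m at OW-C, so the point is downgradient.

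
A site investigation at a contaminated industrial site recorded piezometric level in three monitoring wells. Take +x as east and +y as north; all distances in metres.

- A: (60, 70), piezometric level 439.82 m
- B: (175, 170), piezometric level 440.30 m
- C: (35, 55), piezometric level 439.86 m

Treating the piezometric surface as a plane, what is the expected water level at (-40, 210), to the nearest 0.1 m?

Three-point gradient (reference A): Δ to B = (115, 100, +0.48), Δ to C = (-25, -15, +0.04).
∂h/∂x = -0.01445, ∂h/∂y = +0.02142 (det = 775).
h(-40, 210) = 439.82 + (-0.01445)·(-100) + (+0.02142)·(140) = 439.82 +1.445 +2.999 = 444.264 m.

444.3 m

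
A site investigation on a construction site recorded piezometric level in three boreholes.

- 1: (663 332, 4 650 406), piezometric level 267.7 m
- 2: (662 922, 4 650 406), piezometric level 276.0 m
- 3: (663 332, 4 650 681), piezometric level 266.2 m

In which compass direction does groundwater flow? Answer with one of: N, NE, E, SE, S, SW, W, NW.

E

∂h/∂x = (276.0 − 267.7) / (662922 − 663332) = -0.02024
∂h/∂y = (266.2 − 267.7) / (4650681 − 4650406) = -0.005455
Flow = −∇h = (+0.02024 east, +0.005455 north), which points east.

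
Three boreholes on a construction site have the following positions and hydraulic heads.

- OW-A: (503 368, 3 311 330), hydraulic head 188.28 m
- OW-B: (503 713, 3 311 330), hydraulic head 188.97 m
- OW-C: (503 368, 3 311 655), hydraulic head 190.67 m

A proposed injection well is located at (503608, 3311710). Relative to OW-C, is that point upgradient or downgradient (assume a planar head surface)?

upgradient

∂h/∂x = (188.97 − 188.28) / (503713 − 503368) = +0.002000
∂h/∂y = (190.67 − 188.28) / (3311655 − 3311330) = +0.007354
Head at (503608, 3311710) = 188.28 + (+0.002000)·(240) + (+0.007354)·(380) = 191.55 m.
That is higher than the 190.67 m at OW-C, so the point is upgradient.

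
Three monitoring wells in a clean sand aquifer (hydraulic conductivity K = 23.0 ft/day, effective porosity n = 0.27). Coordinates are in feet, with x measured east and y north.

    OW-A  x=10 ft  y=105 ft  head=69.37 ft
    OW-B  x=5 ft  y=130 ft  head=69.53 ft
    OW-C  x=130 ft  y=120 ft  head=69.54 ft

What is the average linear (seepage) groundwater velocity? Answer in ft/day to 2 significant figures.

0.56 ft/day

Taking OW-A as reference: OW-B−OW-A = (-5, 25, +0.16); OW-C−OW-A = (120, 15, +0.17).
Solve a·Δx + b·Δy = Δh: det = (-5)·15 − 120·25 = -3075.
∂h/∂x = [(+0.16)·15 − (+0.17)·25] / -3075 = +0.0006016
∂h/∂y = [(-5)·(+0.17) − 120·(+0.16)] / -3075 = +0.006520
|∇h| = √(0.0006016² + 0.006520²) = 0.006548
Seepage velocity v = K·i/n = 23.0 × 0.006548 / 0.27 = 0.5578 ft/day.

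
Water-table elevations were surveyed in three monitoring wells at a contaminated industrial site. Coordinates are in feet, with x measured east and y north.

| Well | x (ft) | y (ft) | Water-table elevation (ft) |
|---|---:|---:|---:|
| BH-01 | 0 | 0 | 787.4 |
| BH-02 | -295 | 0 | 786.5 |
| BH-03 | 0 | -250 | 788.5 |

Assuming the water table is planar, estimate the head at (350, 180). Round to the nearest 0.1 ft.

∂h/∂x = (786.5 − 787.4) / (-295 − 0) = +0.003051
∂h/∂y = (788.5 − 787.4) / (-250 − 0) = -0.004400
h(350, 180) = 787.4 + (+0.003051)·(350) + (-0.004400)·(180) = 787.4 +1.068 -0.792 = 787.676 ft.

787.7 ft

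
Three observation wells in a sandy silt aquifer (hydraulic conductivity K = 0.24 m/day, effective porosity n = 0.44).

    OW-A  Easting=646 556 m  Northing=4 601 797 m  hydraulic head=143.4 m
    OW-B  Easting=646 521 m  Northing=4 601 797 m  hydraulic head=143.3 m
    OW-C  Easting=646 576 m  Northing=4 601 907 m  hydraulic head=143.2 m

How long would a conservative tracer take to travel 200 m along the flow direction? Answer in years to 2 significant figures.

270 years

Taking OW-A as reference: OW-B−OW-A = (-35, 0, -0.1); OW-C−OW-A = (20, 110, -0.2).
Solve a·Δx + b·Δy = Δh: det = (-35)·110 − 20·0 = -3850.
∂h/∂x = [(-0.1)·110 − (-0.2)·0] / -3850 = +0.002857
∂h/∂y = [(-35)·(-0.2) − 20·(-0.1)] / -3850 = -0.002338
|∇h| = √(0.002857² + -0.002338²) = 0.003692
Seepage velocity v = K·i/n = 0.24 × 0.003692 / 0.44 = 0.002014 m/day.
t = 200 / 0.002014 = 9.93e+04 days = 272 years.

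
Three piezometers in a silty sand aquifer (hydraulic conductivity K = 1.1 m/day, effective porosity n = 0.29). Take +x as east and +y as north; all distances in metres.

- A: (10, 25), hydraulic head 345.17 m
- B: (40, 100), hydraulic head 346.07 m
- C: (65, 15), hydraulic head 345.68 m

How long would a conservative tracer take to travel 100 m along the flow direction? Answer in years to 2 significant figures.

Differences from A: to B (Δx, Δy, Δh) = (30, 75, +0.90); to C = (55, -10, +0.51).
Solve a·Δx + b·Δy = Δh: det = 30·(-10) − 55·75 = -4425.
∂h/∂x = [(+0.90)·(-10) − (+0.51)·75] / -4425 = +0.01068
∂h/∂y = [30·(+0.51) − 55·(+0.90)] / -4425 = +0.007729
|∇h| = √(0.01068² + 0.007729²) = 0.01318
Seepage velocity v = K·i/n = 1.1 × 0.01318 / 0.29 = 0.04999 m/day.
t = 100 / 0.04999 = 2000 days = 5.48 years.

5.5 years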